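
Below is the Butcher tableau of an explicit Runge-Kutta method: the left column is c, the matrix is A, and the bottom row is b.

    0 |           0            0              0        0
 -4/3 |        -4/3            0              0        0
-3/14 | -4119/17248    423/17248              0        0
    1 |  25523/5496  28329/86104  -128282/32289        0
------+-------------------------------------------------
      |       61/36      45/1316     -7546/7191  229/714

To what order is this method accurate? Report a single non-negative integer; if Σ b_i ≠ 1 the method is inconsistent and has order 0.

b = (61/36, 45/1316, -7546/7191, 229/714)
c = (0, -4/3, -3/14, 1)
Ac = (0, 0, -141/4312, 189/458)
Σ b_i: 61/36·1 + 45/1316·1 + (-7546/7191)·1 + 229/714·1 = 1 ✓
b·c: 45/1316·(-4/3) + (-7546/7191)·(-3/14) + 229/714·1 = 1/2 ✓
b·c²: 45/1316·16/9 + (-7546/7191)·9/196 + 229/714·1 = 1/3 ✓
b·Ac: (-7546/7191)·(-141/4312) + 229/714·189/458 = 1/6 ✓
b·c³: 45/1316·(-64/27) + (-7546/7191)·(-27/2744) + 229/714·1 = 1/4 ✓
b·(c∘Ac): (-7546/7191)·423/60368 + 229/714·189/458 = 1/8 ✓
b·Ac²: (-7546/7191)·47/1078 + 229/714·553/1374 = 1/12 ✓
b·A²c: 229/714·119/916 = 1/24 ✓; 4 stages ⇒ order 4.

4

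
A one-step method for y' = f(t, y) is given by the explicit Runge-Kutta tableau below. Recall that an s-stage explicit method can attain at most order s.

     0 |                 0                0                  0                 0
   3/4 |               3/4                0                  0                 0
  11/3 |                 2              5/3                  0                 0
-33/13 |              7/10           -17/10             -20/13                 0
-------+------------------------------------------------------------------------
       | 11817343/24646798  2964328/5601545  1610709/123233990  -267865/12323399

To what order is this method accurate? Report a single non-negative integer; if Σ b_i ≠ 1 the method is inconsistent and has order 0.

3

b = (11817343/24646798, 2964328/5601545, 1610709/123233990, -267865/12323399)
c = (0, 3/4, 11/3, -33/13)
Ac = (0, 0, 5/4, -10789/1560)
Σ b_i: 11817343/24646798·1 + 2964328/5601545·1 + 1610709/123233990·1 + (-267865/12323399)·1 = 1 ✓
b·c: 2964328/5601545·3/4 + 1610709/123233990·11/3 + (-267865/12323399)·(-33/13) = 1/2 ✓
b·c²: 2964328/5601545·9/16 + 1610709/123233990·121/9 + (-267865/12323399)·1089/169 = 1/3 ✓
b·Ac: 1610709/123233990·5/4 + (-267865/12323399)·(-10789/1560) = 1/6 ✓
b·c³: 2964328/5601545·27/64 + 1610709/123233990·1331/27 + (-267865/12323399)·(-35937/2197) = 1282576579/1048609224 ≠ 1/4 ⇒ order 3.
b·(c∘Ac): 1610709/123233990·55/12 + (-267865/12323399)·118679/6760 = -1441605/4481236 ≠ 1/8
b·Ac²: 1610709/123233990·15/16 + (-267865/12323399)·(-405101/18720) = 38929781/80662248 ≠ 1/12
b·A²c: (-267865/12323399)·(-25/13) = 515125/12323399 ≠ 1/24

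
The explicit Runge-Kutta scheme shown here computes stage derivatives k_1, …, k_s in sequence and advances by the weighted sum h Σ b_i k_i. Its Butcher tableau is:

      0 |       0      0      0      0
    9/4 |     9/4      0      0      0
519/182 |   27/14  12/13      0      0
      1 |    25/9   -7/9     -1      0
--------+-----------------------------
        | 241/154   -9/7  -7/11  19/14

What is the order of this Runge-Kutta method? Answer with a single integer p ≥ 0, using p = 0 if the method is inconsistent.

b = (241/154, -9/7, -7/11, 19/14)
c = (0, 9/4, 519/182, 1)
Ac = (0, 0, 27/13, -1675/364)
Σ b_i: 241/154·1 + (-9/7)·1 + (-7/11)·1 + 19/14·1 = 1 ✓
b·c: (-9/7)·9/4 + (-7/11)·519/182 + 19/14·1 = -13415/4004 ≠ 1/2 ⇒ order 1.

1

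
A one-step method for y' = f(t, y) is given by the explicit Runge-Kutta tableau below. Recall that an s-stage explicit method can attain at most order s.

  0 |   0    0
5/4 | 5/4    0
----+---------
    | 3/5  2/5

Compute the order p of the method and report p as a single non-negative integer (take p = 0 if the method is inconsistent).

2

b = (3/5, 2/5)
c = (0, 5/4)
Σ b_i: 3/5·1 + 2/5·1 = 1 ✓
b·c: 2/5·5/4 = 1/2 ✓; 2 stages ⇒ order 2.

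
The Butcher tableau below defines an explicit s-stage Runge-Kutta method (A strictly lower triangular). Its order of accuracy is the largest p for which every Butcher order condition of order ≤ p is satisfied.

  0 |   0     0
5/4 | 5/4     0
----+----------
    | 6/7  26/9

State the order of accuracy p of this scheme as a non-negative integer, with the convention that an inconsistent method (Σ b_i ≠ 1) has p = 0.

b = (6/7, 26/9)
c = (0, 5/4)
Σ b_i: 6/7·1 + 26/9·1 = 236/63 ≠ 1 ⇒ order 0.

0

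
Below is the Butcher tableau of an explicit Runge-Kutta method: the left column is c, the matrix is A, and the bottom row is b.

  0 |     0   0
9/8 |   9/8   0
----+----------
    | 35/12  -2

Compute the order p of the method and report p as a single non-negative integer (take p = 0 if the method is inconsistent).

0

b = (35/12, -2)
c = (0, 9/8)
Σ b_i: 35/12·1 + (-2)·1 = 11/12 ≠ 1 ⇒ order 0.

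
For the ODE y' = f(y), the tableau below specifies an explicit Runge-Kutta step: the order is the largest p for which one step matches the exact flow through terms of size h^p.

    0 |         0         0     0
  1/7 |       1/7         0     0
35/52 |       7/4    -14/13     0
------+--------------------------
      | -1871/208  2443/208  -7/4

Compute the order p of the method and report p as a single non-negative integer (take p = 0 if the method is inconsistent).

b = (-1871/208, 2443/208, -7/4)
c = (0, 1/7, 35/52)
Ac = (0, 0, -2/13)
Σ b_i: (-1871/208)·1 + 2443/208·1 + (-7/4)·1 = 1 ✓
b·c: 2443/208·1/7 + (-7/4)·35/52 = 1/2 ✓
b·c²: 2443/208·1/49 + (-7/4)·1225/2704 = -41877/75712 ≠ 1/3 ⇒ order 2.
b·Ac: (-7/4)·(-2/13) = 7/26 ≠ 1/6

2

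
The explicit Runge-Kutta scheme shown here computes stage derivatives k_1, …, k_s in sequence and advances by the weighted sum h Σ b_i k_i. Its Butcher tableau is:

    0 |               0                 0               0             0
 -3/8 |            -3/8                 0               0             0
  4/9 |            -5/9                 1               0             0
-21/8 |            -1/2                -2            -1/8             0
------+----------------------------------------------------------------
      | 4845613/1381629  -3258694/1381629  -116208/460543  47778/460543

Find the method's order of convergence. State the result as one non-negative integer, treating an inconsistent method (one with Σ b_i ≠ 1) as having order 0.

3

b = (4845613/1381629, -3258694/1381629, -116208/460543, 47778/460543)
c = (0, -3/8, 4/9, -21/8)
Ac = (0, 0, -3/8, 25/36)
Σ b_i: 4845613/1381629·1 + (-3258694/1381629)·1 + (-116208/460543)·1 + 47778/460543·1 = 1 ✓
b·c: (-3258694/1381629)·(-3/8) + (-116208/460543)·4/9 + 47778/460543·(-21/8) = 1/2 ✓
b·c²: (-3258694/1381629)·9/64 + (-116208/460543)·16/81 + 47778/460543·441/64 = 1/3 ✓
b·Ac: (-116208/460543)·(-3/8) + 47778/460543·25/36 = 1/6 ✓
b·c³: (-3258694/1381629)·(-27/512) + (-116208/460543)·64/729 + 47778/460543·(-9261/512) = -2823979099/1591636608 ≠ 1/4 ⇒ order 3.
b·(c∘Ac): (-116208/460543)·(-1/6) + 47778/460543·(-175/96) = -1083637/7368688 ≠ 1/8
b·Ac²: (-116208/460543)·9/64 + 47778/460543·(-793/2592) = -13374295/198954576 ≠ 1/12
b·A²c: 47778/460543·3/64 = 71667/14737376 ≠ 1/24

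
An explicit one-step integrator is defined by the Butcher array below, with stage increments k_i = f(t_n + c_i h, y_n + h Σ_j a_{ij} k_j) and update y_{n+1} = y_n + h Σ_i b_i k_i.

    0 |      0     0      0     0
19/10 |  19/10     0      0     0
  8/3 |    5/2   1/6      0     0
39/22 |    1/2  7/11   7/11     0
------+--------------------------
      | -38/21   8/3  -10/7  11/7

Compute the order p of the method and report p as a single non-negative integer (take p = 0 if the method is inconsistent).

b = (-38/21, 8/3, -10/7, 11/7)
c = (0, 19/10, 8/3, 39/22)
Ac = (0, 0, 19/60, 959/330)
Σ b_i: (-38/21)·1 + 8/3·1 + (-10/7)·1 + 11/7·1 = 1 ✓
b·c: 8/3·19/10 + (-10/7)·8/3 + 11/7·39/22 = 283/70 ≠ 1/2 ⇒ order 1.

1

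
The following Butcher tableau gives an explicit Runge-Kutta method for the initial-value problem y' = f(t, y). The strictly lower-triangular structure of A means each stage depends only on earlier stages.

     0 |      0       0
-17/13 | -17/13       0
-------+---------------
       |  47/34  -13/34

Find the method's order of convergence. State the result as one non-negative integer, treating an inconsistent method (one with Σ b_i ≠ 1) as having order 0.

b = (47/34, -13/34)
c = (0, -17/13)
Σ b_i: 47/34·1 + (-13/34)·1 = 1 ✓
b·c: (-13/34)·(-17/13) = 1/2 ✓; 2 stages ⇒ order 2.

2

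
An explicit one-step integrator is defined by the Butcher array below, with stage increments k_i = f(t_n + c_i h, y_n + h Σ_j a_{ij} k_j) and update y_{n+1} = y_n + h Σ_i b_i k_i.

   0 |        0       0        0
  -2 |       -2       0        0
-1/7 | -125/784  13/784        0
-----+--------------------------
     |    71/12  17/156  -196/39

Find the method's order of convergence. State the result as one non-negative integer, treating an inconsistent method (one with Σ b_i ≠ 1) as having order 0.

3

b = (71/12, 17/156, -196/39)
c = (0, -2, -1/7)
Ac = (0, 0, -13/392)
Σ b_i: 71/12·1 + 17/156·1 + (-196/39)·1 = 1 ✓
b·c: 17/156·(-2) + (-196/39)·(-1/7) = 1/2 ✓
b·c²: 17/156·4 + (-196/39)·1/49 = 1/3 ✓
b·Ac: (-196/39)·(-13/392) = 1/6 ✓; 3 stages ⇒ order 3.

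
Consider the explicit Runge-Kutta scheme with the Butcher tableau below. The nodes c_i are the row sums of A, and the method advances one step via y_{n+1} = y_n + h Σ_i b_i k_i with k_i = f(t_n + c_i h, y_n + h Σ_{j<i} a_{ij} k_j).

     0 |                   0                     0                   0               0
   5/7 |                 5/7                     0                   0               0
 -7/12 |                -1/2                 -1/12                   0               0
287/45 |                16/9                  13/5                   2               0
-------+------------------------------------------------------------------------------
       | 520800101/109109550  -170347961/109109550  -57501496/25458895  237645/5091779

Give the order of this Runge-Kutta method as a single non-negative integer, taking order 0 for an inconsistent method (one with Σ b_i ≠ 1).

b = (520800101/109109550, -170347961/109109550, -57501496/25458895, 237645/5091779)
c = (0, 5/7, -7/12, 287/45)
Ac = (0, 0, -5/84, 29/42)
Σ b_i: 520800101/109109550·1 + (-170347961/109109550)·1 + (-57501496/25458895)·1 + 237645/5091779·1 = 1 ✓
b·c: (-170347961/109109550)·5/7 + (-57501496/25458895)·(-7/12) + 237645/5091779·287/45 = 1/2 ✓
b·c²: (-170347961/109109550)·25/49 + (-57501496/25458895)·49/144 + 237645/5091779·82369/2025 = 1/3 ✓
b·Ac: (-57501496/25458895)·(-5/84) + 237645/5091779·29/42 = 1/6 ✓
b·c³: (-170347961/109109550)·125/343 + (-57501496/25458895)·(-343/1728) + 237645/5091779·23639903/91125 = 988786670059/82486819800 ≠ 1/4 ⇒ order 3.
b·(c∘Ac): (-57501496/25458895)·5/144 + 237645/5091779·1189/270 = 5824820/45826011 ≠ 1/8
b·Ac²: (-57501496/25458895)·(-25/588) + 237645/5091779·7081/3528 = 23182375/122202696 ≠ 1/12
b·A²c: 237645/5091779·(-5/42) = -396075/71284906 ≠ 1/24

3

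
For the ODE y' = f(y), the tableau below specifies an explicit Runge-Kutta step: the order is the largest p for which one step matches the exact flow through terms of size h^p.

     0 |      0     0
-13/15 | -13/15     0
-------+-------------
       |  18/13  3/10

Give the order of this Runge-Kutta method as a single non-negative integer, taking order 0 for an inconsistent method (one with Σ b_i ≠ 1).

0

b = (18/13, 3/10)
c = (0, -13/15)
Σ b_i: 18/13·1 + 3/10·1 = 219/130 ≠ 1 ⇒ order 0.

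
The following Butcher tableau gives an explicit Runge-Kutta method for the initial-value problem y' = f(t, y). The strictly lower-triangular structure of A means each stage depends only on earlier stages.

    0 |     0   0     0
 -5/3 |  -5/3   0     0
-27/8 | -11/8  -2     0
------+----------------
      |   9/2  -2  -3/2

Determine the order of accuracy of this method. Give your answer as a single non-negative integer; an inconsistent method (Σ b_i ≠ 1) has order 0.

1

b = (9/2, -2, -3/2)
c = (0, -5/3, -27/8)
Ac = (0, 0, 10/3)
Σ b_i: 9/2·1 + (-2)·1 + (-3/2)·1 = 1 ✓
b·c: (-2)·(-5/3) + (-3/2)·(-27/8) = 403/48 ≠ 1/2 ⇒ order 1.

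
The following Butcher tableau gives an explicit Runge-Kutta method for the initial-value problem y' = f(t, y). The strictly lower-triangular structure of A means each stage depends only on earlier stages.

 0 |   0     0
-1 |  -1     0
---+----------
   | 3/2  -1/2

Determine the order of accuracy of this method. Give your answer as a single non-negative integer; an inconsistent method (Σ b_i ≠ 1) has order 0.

2

b = (3/2, -1/2)
c = (0, -1)
Σ b_i: 3/2·1 + (-1/2)·1 = 1 ✓
b·c: (-1/2)·(-1) = 1/2 ✓; 2 stages ⇒ order 2.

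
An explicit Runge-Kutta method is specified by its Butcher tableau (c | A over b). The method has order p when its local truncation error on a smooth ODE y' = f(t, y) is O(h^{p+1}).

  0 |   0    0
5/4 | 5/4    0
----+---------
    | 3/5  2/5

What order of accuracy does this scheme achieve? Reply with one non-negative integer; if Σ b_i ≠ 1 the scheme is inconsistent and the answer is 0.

b = (3/5, 2/5)
c = (0, 5/4)
Σ b_i: 3/5·1 + 2/5·1 = 1 ✓
b·c: 2/5·5/4 = 1/2 ✓; 2 stages ⇒ order 2.

2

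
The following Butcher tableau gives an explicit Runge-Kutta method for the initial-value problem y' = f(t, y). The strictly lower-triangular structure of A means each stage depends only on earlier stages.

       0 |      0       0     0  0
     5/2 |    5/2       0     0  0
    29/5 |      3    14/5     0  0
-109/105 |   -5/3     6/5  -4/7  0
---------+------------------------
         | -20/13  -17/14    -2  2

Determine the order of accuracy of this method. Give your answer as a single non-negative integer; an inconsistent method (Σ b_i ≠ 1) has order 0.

b = (-20/13, -17/14, -2, 2)
c = (0, 5/2, 29/5, -109/105)
Ac = (0, 0, 7, -11/35)
Σ b_i: (-20/13)·1 + (-17/14)·1 + (-2)·1 + 2·1 = -501/182 ≠ 1 ⇒ order 0.

0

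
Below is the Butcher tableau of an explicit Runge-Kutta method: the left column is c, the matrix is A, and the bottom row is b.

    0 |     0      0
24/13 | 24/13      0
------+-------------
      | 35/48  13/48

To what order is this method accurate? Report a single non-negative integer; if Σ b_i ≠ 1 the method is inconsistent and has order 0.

b = (35/48, 13/48)
c = (0, 24/13)
Σ b_i: 35/48·1 + 13/48·1 = 1 ✓
b·c: 13/48·24/13 = 1/2 ✓; 2 stages ⇒ order 2.

2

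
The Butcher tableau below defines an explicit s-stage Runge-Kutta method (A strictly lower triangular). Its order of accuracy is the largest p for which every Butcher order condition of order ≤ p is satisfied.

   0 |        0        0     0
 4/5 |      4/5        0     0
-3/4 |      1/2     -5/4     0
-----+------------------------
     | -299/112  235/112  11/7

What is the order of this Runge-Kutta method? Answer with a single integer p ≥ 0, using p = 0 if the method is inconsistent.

2

b = (-299/112, 235/112, 11/7)
c = (0, 4/5, -3/4)
Ac = (0, 0, -1)
Σ b_i: (-299/112)·1 + 235/112·1 + 11/7·1 = 1 ✓
b·c: 235/112·4/5 + 11/7·(-3/4) = 1/2 ✓
b·c²: 235/112·16/25 + 11/7·9/16 = 1247/560 ≠ 1/3 ⇒ order 2.
b·Ac: 11/7·(-1) = -11/7 ≠ 1/6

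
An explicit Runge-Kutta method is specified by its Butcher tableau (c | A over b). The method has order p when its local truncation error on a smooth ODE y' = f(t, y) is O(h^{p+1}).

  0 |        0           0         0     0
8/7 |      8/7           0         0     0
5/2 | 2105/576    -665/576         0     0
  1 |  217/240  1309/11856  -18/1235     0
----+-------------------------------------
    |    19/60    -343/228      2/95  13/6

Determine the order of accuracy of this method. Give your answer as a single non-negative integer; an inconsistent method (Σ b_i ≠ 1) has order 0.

4

b = (19/60, -343/228, 2/95, 13/6)
c = (0, 8/7, 5/2, 1)
Ac = (0, 0, -95/72, 7/78)
Σ b_i: 19/60·1 + (-343/228)·1 + 2/95·1 + 13/6·1 = 1 ✓
b·c: (-343/228)·8/7 + 2/95·5/2 + 13/6·1 = 1/2 ✓
b·c²: (-343/228)·64/49 + 2/95·25/4 + 13/6·1 = 1/3 ✓
b·Ac: 2/95·(-95/72) + 13/6·7/78 = 1/6 ✓
b·c³: (-343/228)·512/343 + 2/95·125/8 + 13/6·1 = 1/4 ✓
b·(c∘Ac): 2/95·(-475/144) + 13/6·7/78 = 1/8 ✓
b·Ac²: 2/95·(-95/63) + 13/6·29/546 = 1/12 ✓
b·A²c: 13/6·1/52 = 1/24 ✓; 4 stages ⇒ order 4.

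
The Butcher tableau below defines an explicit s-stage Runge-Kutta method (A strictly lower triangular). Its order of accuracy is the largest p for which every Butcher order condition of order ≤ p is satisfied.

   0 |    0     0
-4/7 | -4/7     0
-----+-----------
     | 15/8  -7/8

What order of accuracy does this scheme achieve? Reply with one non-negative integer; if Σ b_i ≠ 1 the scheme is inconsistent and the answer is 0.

2

b = (15/8, -7/8)
c = (0, -4/7)
Σ b_i: 15/8·1 + (-7/8)·1 = 1 ✓
b·c: (-7/8)·(-4/7) = 1/2 ✓; 2 stages ⇒ order 2.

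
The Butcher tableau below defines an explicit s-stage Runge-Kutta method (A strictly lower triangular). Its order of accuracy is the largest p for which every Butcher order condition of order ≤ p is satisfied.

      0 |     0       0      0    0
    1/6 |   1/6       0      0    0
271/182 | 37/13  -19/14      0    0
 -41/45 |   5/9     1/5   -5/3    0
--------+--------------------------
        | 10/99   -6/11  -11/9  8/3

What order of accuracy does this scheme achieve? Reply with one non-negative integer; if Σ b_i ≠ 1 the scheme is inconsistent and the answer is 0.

1

b = (10/99, -6/11, -11/9, 8/3)
c = (0, 1/6, 271/182, -41/45)
Ac = (0, 0, -19/84, -1114/455)
Σ b_i: 10/99·1 + (-6/11)·1 + (-11/9)·1 + 8/3·1 = 1 ✓
b·c: (-6/11)·1/6 + (-11/9)·271/182 + 8/3·(-41/45) = -1173091/270270 ≠ 1/2 ⇒ order 1.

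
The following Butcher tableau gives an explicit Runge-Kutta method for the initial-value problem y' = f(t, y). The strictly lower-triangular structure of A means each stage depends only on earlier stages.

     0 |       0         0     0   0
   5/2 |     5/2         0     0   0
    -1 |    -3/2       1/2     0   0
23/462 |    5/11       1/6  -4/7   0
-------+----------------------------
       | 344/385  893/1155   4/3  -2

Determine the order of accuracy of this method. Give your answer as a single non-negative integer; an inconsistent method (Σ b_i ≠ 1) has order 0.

2

b = (344/385, 893/1155, 4/3, -2)
c = (0, 5/2, -1, 23/462)
Ac = (0, 0, 5/4, 83/84)
Σ b_i: 344/385·1 + 893/1155·1 + 4/3·1 + (-2)·1 = 1 ✓
b·c: 893/1155·5/2 + 4/3·(-1) + (-2)·23/462 = 1/2 ✓
b·c²: 893/1155·25/4 + 4/3·1 + (-2)·529/213444 = 1314949/213444 ≠ 1/3 ⇒ order 2.
b·Ac: 4/3·5/4 + (-2)·83/84 = -13/42 ≠ 1/6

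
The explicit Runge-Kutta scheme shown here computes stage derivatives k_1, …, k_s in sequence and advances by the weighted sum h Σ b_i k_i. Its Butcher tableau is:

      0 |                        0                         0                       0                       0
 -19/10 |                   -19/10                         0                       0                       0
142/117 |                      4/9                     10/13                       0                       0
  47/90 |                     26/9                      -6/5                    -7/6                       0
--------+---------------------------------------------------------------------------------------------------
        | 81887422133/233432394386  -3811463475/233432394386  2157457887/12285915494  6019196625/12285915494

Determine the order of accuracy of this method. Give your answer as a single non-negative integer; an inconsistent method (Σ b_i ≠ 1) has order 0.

3

b = (81887422133/233432394386, -3811463475/233432394386, 2157457887/12285915494, 6019196625/12285915494)
c = (0, -19/10, 142/117, 47/90)
Ac = (0, 0, -19/13, 7582/8775)
Σ b_i: 81887422133/233432394386·1 + (-3811463475/233432394386)·1 + 2157457887/12285915494·1 + 6019196625/12285915494·1 = 1 ✓
b·c: (-3811463475/233432394386)·(-19/10) + 2157457887/12285915494·142/117 + 6019196625/12285915494·47/90 = 1/2 ✓
b·c²: (-3811463475/233432394386)·361/100 + 2157457887/12285915494·20164/13689 + 6019196625/12285915494·2209/8100 = 1/3 ✓
b·Ac: 2157457887/12285915494·(-19/13) + 6019196625/12285915494·7582/8775 = 1/6 ✓
b·c³: (-3811463475/233432394386)·(-6859/1000) + 2157457887/12285915494·2863288/1601613 + 6019196625/12285915494·103823/729000 = 128259270078821/258741380303640 ≠ 1/4 ⇒ order 3.
b·(c∘Ac): 2157457887/12285915494·(-2698/1521) + 6019196625/12285915494·178177/394875 = -29996060449/331719718338 ≠ 1/8
b·Ac²: 2157457887/12285915494·361/130 + 6019196625/12285915494·(-62119061/10266750) = -26700664264739/10780890845985 ≠ 1/12
b·A²c: 6019196625/12285915494·133/78 = 20527003875/24571830988 ≠ 1/24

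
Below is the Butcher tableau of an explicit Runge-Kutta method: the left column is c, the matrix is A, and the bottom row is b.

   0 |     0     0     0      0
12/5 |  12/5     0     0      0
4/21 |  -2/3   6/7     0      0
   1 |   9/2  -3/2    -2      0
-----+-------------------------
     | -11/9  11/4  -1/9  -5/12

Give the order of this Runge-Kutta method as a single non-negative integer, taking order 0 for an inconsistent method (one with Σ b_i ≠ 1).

b = (-11/9, 11/4, -1/9, -5/12)
c = (0, 12/5, 4/21, 1)
Ac = (0, 0, 72/35, -418/105)
Σ b_i: (-11/9)·1 + 11/4·1 + (-1/9)·1 + (-5/12)·1 = 1 ✓
b·c: 11/4·12/5 + (-1/9)·4/21 + (-5/12)·1 = 23293/3780 ≠ 1/2 ⇒ order 1.

1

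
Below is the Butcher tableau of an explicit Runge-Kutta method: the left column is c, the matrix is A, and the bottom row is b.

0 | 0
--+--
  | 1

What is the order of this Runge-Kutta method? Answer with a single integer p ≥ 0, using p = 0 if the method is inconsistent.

1

b = (1)
c = (0)
Σ b_i: 1·1 = 1 ✓; 1 stage ⇒ order 1.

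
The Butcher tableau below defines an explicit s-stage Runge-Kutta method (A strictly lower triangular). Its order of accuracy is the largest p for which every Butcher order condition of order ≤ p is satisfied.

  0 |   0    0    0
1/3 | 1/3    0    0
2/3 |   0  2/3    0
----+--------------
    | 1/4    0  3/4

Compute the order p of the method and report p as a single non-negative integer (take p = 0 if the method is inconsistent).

3

b = (1/4, 0, 3/4)
c = (0, 1/3, 2/3)
Ac = (0, 0, 2/9)
Σ b_i: 1/4·1 + 3/4·1 = 1 ✓
b·c: 3/4·2/3 = 1/2 ✓
b·c²: 3/4·4/9 = 1/3 ✓
b·Ac: 3/4·2/9 = 1/6 ✓; 3 stages ⇒ order 3.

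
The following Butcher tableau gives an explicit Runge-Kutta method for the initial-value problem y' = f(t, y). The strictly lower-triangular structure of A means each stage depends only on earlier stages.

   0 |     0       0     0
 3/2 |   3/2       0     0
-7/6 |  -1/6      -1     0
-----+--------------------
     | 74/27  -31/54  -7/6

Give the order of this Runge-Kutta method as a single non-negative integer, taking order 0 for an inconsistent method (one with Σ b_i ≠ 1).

b = (74/27, -31/54, -7/6)
c = (0, 3/2, -7/6)
Ac = (0, 0, -3/2)
Σ b_i: 74/27·1 + (-31/54)·1 + (-7/6)·1 = 1 ✓
b·c: (-31/54)·3/2 + (-7/6)·(-7/6) = 1/2 ✓
b·c²: (-31/54)·9/4 + (-7/6)·49/36 = -311/108 ≠ 1/3 ⇒ order 2.
b·Ac: (-7/6)·(-3/2) = 7/4 ≠ 1/6

2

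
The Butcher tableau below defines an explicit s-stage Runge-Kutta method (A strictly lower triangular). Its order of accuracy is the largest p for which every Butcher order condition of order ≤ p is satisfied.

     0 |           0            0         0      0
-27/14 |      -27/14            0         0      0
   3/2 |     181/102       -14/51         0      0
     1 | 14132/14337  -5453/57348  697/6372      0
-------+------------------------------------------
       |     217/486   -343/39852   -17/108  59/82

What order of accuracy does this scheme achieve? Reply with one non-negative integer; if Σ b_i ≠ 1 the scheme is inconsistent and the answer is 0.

b = (217/486, -343/39852, -17/108, 59/82)
c = (0, -27/14, 3/2, 1)
Ac = (0, 0, 9/17, 41/118)
Σ b_i: 217/486·1 + (-343/39852)·1 + (-17/108)·1 + 59/82·1 = 1 ✓
b·c: (-343/39852)·(-27/14) + (-17/108)·3/2 + 59/82·1 = 1/2 ✓
b·c²: (-343/39852)·729/196 + (-17/108)·9/4 + 59/82·1 = 1/3 ✓
b·Ac: (-17/108)·9/17 + 59/82·41/118 = 1/6 ✓
b·c³: (-343/39852)·(-19683/2744) + (-17/108)·27/8 + 59/82·1 = 1/4 ✓
b·(c∘Ac): (-17/108)·27/34 + 59/82·41/118 = 1/8 ✓
b·Ac²: (-17/108)·(-243/238) + 59/82·(-533/4956) = 1/12 ✓
b·A²c: 59/82·41/708 = 1/24 ✓; 4 stages ⇒ order 4.

4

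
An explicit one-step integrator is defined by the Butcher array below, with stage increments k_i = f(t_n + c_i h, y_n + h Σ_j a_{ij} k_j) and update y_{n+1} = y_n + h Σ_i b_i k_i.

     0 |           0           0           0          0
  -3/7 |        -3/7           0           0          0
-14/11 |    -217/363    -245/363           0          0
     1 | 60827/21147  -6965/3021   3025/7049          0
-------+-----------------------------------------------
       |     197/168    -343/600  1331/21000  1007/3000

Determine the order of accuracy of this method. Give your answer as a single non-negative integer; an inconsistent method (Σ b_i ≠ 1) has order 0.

b = (197/168, -343/600, 1331/21000, 1007/3000)
c = (0, -3/7, -14/11, 1)
Ac = (0, 0, 35/121, 445/1007)
Σ b_i: 197/168·1 + (-343/600)·1 + 1331/21000·1 + 1007/3000·1 = 1 ✓
b·c: (-343/600)·(-3/7) + 1331/21000·(-14/11) + 1007/3000·1 = 1/2 ✓
b·c²: (-343/600)·9/49 + 1331/21000·196/121 + 1007/3000·1 = 1/3 ✓
b·Ac: 1331/21000·35/121 + 1007/3000·445/1007 = 1/6 ✓
b·c³: (-343/600)·(-27/343) + 1331/21000·(-2744/1331) + 1007/3000·1 = 1/4 ✓
b·(c∘Ac): 1331/21000·(-490/1331) + 1007/3000·445/1007 = 1/8 ✓
b·Ac²: 1331/21000·(-15/121) + 1007/3000·1915/7049 = 1/12 ✓
b·A²c: 1007/3000·125/1007 = 1/24 ✓; 4 stages ⇒ order 4.

4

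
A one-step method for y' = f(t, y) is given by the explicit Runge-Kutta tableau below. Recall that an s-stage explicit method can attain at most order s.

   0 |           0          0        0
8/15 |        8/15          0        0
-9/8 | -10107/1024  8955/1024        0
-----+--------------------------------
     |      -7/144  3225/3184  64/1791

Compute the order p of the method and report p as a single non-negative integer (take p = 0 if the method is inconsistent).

3

b = (-7/144, 3225/3184, 64/1791)
c = (0, 8/15, -9/8)
Ac = (0, 0, 597/128)
Σ b_i: (-7/144)·1 + 3225/3184·1 + 64/1791·1 = 1 ✓
b·c: 3225/3184·8/15 + 64/1791·(-9/8) = 1/2 ✓
b·c²: 3225/3184·64/225 + 64/1791·81/64 = 1/3 ✓
b·Ac: 64/1791·597/128 = 1/6 ✓; 3 stages ⇒ order 3.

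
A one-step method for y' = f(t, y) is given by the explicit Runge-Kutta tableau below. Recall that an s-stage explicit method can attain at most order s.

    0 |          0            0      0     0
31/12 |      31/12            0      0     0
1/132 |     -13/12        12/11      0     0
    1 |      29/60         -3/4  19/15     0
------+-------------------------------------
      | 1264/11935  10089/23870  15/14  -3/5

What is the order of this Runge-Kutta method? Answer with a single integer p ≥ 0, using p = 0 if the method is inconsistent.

2

b = (1264/11935, 10089/23870, 15/14, -3/5)
c = (0, 31/12, 1/132, 1)
Ac = (0, 0, 31/11, -15269/7920)
Σ b_i: 1264/11935·1 + 10089/23870·1 + 15/14·1 + (-3/5)·1 = 1 ✓
b·c: 10089/23870·31/12 + 15/14·1/132 + (-3/5)·1 = 1/2 ✓
b·c²: 10089/23870·961/144 + 15/14·1/17424 + (-3/5)·1 = 112859/50820 ≠ 1/3 ⇒ order 2.
b·Ac: 15/14·31/11 + (-3/5)·(-15269/7920) = 385883/92400 ≠ 1/6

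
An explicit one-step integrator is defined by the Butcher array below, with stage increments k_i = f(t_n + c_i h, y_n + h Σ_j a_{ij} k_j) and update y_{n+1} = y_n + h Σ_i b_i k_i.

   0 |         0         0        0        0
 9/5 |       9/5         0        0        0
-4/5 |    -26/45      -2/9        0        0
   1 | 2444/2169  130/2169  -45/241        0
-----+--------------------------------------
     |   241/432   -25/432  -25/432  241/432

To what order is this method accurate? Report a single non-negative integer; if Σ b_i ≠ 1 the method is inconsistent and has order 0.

b = (241/432, -25/432, -25/432, 241/432)
c = (0, 9/5, -4/5, 1)
Ac = (0, 0, -2/5, 62/241)
Σ b_i: 241/432·1 + (-25/432)·1 + (-25/432)·1 + 241/432·1 = 1 ✓
b·c: (-25/432)·9/5 + (-25/432)·(-4/5) + 241/432·1 = 1/2 ✓
b·c²: (-25/432)·81/25 + (-25/432)·16/25 + 241/432·1 = 1/3 ✓
b·Ac: (-25/432)·(-2/5) + 241/432·62/241 = 1/6 ✓
b·c³: (-25/432)·729/125 + (-25/432)·(-64/125) + 241/432·1 = 1/4 ✓
b·(c∘Ac): (-25/432)·8/25 + 241/432·62/241 = 1/8 ✓
b·Ac²: (-25/432)·(-18/25) + 241/432·18/241 = 1/12 ✓
b·A²c: 241/432·18/241 = 1/24 ✓; 4 stages ⇒ order 4.

4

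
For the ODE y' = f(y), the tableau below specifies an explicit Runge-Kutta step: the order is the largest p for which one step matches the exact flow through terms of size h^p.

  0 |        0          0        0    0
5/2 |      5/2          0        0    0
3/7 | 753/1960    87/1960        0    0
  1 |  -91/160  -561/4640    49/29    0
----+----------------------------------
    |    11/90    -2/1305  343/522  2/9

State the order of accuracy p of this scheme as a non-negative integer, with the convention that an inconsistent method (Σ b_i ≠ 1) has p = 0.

4

b = (11/90, -2/1305, 343/522, 2/9)
c = (0, 5/2, 3/7, 1)
Ac = (0, 0, 87/784, 27/64)
Σ b_i: 11/90·1 + (-2/1305)·1 + 343/522·1 + 2/9·1 = 1 ✓
b·c: (-2/1305)·5/2 + 343/522·3/7 + 2/9·1 = 1/2 ✓
b·c²: (-2/1305)·25/4 + 343/522·9/49 + 2/9·1 = 1/3 ✓
b·Ac: 343/522·87/784 + 2/9·27/64 = 1/6 ✓
b·c³: (-2/1305)·125/8 + 343/522·27/343 + 2/9·1 = 1/4 ✓
b·(c∘Ac): 343/522·261/5488 + 2/9·27/64 = 1/8 ✓
b·Ac²: 343/522·435/1568 + 2/9·(-57/128) = 1/12 ✓
b·A²c: 2/9·3/16 = 1/24 ✓; 4 stages ⇒ order 4.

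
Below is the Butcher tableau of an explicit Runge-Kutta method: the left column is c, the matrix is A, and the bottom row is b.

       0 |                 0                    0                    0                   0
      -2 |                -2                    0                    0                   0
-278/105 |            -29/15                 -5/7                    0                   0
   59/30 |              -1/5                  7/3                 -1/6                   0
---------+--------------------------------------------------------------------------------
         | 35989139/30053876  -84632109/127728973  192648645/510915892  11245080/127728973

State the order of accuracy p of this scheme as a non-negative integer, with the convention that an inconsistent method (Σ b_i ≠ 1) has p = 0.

b = (35989139/30053876, -84632109/127728973, 192648645/510915892, 11245080/127728973)
c = (0, -2, -278/105, 59/30)
Ac = (0, 0, 10/7, -1331/315)
Σ b_i: 35989139/30053876·1 + (-84632109/127728973)·1 + 192648645/510915892·1 + 11245080/127728973·1 = 1 ✓
b·c: (-84632109/127728973)·(-2) + 192648645/510915892·(-278/105) + 11245080/127728973·59/30 = 1/2 ✓
b·c²: (-84632109/127728973)·4 + 192648645/510915892·77284/11025 + 11245080/127728973·3481/900 = 1/3 ✓
b·Ac: 192648645/510915892·10/7 + 11245080/127728973·(-1331/315) = 1/6 ✓
b·c³: (-84632109/127728973)·(-8) + 192648645/510915892·(-21484952/1157625) + 11245080/127728973·205379/27000 = -12161969417/11833713675 ≠ 1/4 ⇒ order 3.
b·(c∘Ac): 192648645/510915892·(-556/147) + 11245080/127728973·(-78529/9450) = -729556901/338106105 ≠ 1/8
b·Ac²: 192648645/510915892·(-20/7) + 11245080/127728973·270058/33075 = -848459621/2366742735 ≠ 1/12
b·A²c: 11245080/127728973·(-5/21) = -2677400/127728973 ≠ 1/24

3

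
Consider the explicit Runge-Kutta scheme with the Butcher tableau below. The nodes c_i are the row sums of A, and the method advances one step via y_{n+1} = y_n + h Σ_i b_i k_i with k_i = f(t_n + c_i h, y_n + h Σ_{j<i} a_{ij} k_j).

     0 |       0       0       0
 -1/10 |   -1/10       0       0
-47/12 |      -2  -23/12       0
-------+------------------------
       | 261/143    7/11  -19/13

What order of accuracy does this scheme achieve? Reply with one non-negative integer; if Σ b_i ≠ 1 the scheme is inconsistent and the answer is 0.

b = (261/143, 7/11, -19/13)
c = (0, -1/10, -47/12)
Ac = (0, 0, 23/120)
Σ b_i: 261/143·1 + 7/11·1 + (-19/13)·1 = 1 ✓
b·c: 7/11·(-1/10) + (-19/13)·(-47/12) = 48569/8580 ≠ 1/2 ⇒ order 1.

1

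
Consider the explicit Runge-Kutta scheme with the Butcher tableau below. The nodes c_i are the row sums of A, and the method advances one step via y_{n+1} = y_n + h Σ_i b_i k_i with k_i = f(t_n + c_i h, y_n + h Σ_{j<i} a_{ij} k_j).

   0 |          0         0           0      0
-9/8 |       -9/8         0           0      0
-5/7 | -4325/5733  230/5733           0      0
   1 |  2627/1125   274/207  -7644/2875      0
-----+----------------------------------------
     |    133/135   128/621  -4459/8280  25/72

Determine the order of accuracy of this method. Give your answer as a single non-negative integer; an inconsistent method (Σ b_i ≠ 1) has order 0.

4

b = (133/135, 128/621, -4459/8280, 25/72)
c = (0, -9/8, -5/7, 1)
Ac = (0, 0, -115/2548, 41/100)
Σ b_i: 133/135·1 + 128/621·1 + (-4459/8280)·1 + 25/72·1 = 1 ✓
b·c: 128/621·(-9/8) + (-4459/8280)·(-5/7) + 25/72·1 = 1/2 ✓
b·c²: 128/621·81/64 + (-4459/8280)·25/49 + 25/72·1 = 1/3 ✓
b·Ac: (-4459/8280)·(-115/2548) + 25/72·41/100 = 1/6 ✓
b·c³: 128/621·(-729/512) + (-4459/8280)·(-125/343) + 25/72·1 = 1/4 ✓
b·(c∘Ac): (-4459/8280)·575/17836 + 25/72·41/100 = 1/8 ✓
b·Ac²: (-4459/8280)·1035/20384 + 25/72·51/160 = 1/12 ✓
b·A²c: 25/72·3/25 = 1/24 ✓; 4 stages ⇒ order 4.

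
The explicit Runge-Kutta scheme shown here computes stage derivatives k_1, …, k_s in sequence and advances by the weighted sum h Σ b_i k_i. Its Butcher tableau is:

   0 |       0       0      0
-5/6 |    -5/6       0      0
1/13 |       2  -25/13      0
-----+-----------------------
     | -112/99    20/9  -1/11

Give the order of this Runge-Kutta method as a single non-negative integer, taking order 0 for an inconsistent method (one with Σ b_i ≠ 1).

1

b = (-112/99, 20/9, -1/11)
c = (0, -5/6, 1/13)
Ac = (0, 0, 125/78)
Σ b_i: (-112/99)·1 + 20/9·1 + (-1/11)·1 = 1 ✓
b·c: 20/9·(-5/6) + (-1/11)·1/13 = -7177/3861 ≠ 1/2 ⇒ order 1.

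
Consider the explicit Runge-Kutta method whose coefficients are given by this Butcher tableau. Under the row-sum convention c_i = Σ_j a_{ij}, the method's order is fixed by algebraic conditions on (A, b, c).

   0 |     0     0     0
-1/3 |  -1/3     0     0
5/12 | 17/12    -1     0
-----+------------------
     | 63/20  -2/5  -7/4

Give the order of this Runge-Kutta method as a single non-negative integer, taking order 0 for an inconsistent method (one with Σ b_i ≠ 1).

b = (63/20, -2/5, -7/4)
c = (0, -1/3, 5/12)
Ac = (0, 0, 1/3)
Σ b_i: 63/20·1 + (-2/5)·1 + (-7/4)·1 = 1 ✓
b·c: (-2/5)·(-1/3) + (-7/4)·5/12 = -143/240 ≠ 1/2 ⇒ order 1.

1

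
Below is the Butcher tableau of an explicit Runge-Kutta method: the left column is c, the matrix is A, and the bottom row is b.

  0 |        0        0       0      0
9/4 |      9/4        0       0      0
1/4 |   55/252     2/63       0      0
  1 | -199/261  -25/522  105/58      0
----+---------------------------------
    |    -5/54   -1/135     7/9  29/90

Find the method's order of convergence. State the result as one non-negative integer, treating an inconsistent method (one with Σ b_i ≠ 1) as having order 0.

4

b = (-5/54, -1/135, 7/9, 29/90)
c = (0, 9/4, 1/4, 1)
Ac = (0, 0, 1/14, 10/29)
Σ b_i: (-5/54)·1 + (-1/135)·1 + 7/9·1 + 29/90·1 = 1 ✓
b·c: (-1/135)·9/4 + 7/9·1/4 + 29/90·1 = 1/2 ✓
b·c²: (-1/135)·81/16 + 7/9·1/16 + 29/90·1 = 1/3 ✓
b·Ac: 7/9·1/14 + 29/90·10/29 = 1/6 ✓
b·c³: (-1/135)·729/64 + 7/9·1/64 + 29/90·1 = 1/4 ✓
b·(c∘Ac): 7/9·1/56 + 29/90·10/29 = 1/8 ✓
b·Ac²: 7/9·9/56 + 29/90·(-15/116) = 1/12 ✓
b·A²c: 29/90·15/116 = 1/24 ✓; 4 stages ⇒ order 4.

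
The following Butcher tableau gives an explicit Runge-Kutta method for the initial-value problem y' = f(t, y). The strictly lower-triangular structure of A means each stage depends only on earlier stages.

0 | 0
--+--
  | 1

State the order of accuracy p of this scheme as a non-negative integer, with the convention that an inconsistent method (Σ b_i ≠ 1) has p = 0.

b = (1)
c = (0)
Σ b_i: 1·1 = 1 ✓; 1 stage ⇒ order 1.

1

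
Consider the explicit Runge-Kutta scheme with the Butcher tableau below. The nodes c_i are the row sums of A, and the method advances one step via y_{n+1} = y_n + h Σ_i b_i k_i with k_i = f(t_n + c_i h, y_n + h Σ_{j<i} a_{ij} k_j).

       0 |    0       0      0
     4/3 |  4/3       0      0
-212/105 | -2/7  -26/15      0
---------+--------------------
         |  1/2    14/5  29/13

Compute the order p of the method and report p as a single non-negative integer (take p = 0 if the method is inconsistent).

0

b = (1/2, 14/5, 29/13)
c = (0, 4/3, -212/105)
Ac = (0, 0, -104/45)
Σ b_i: 1/2·1 + 14/5·1 + 29/13·1 = 719/130 ≠ 1 ⇒ order 0.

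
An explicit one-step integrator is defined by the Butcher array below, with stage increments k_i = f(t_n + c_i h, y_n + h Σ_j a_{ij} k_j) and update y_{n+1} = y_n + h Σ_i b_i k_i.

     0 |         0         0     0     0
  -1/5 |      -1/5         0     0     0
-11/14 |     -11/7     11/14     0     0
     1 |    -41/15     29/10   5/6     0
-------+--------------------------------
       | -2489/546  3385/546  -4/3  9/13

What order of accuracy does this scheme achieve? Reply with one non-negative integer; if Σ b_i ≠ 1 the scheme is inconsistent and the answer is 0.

2

b = (-2489/546, 3385/546, -4/3, 9/13)
c = (0, -1/5, -11/14, 1)
Ac = (0, 0, -11/70, -2593/2100)
Σ b_i: (-2489/546)·1 + 3385/546·1 + (-4/3)·1 + 9/13·1 = 1 ✓
b·c: 3385/546·(-1/5) + (-4/3)·(-11/14) + 9/13·1 = 1/2 ✓
b·c²: 3385/546·1/25 + (-4/3)·121/196 + 9/13·1 = 2239/19110 ≠ 1/3 ⇒ order 2.
b·Ac: (-4/3)·(-11/70) + 9/13·(-2593/2100) = -17617/27300 ≠ 1/6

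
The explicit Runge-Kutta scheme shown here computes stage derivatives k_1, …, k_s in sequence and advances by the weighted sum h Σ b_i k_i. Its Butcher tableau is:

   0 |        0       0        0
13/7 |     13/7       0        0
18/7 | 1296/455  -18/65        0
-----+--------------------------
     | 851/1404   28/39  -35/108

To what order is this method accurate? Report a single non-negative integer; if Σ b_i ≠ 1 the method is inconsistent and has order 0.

b = (851/1404, 28/39, -35/108)
c = (0, 13/7, 18/7)
Ac = (0, 0, -18/35)
Σ b_i: 851/1404·1 + 28/39·1 + (-35/108)·1 = 1 ✓
b·c: 28/39·13/7 + (-35/108)·18/7 = 1/2 ✓
b·c²: 28/39·169/49 + (-35/108)·324/49 = 1/3 ✓
b·Ac: (-35/108)·(-18/35) = 1/6 ✓; 3 stages ⇒ order 3.

3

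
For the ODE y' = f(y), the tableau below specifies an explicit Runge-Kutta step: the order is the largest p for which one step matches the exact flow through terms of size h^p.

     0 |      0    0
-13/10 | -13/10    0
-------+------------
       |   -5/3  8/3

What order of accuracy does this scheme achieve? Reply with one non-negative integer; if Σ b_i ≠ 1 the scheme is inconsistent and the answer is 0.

b = (-5/3, 8/3)
c = (0, -13/10)
Σ b_i: (-5/3)·1 + 8/3·1 = 1 ✓
b·c: 8/3·(-13/10) = -52/15 ≠ 1/2 ⇒ order 1.

1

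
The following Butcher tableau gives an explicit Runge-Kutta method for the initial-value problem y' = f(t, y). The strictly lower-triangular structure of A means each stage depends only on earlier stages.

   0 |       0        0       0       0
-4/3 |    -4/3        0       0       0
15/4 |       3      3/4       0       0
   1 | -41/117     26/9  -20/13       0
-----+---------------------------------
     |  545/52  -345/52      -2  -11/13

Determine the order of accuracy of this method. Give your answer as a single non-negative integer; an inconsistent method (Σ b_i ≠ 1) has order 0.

b = (545/52, -345/52, -2, -11/13)
c = (0, -4/3, 15/4, 1)
Ac = (0, 0, -1, -3377/351)
Σ b_i: 545/52·1 + (-345/52)·1 + (-2)·1 + (-11/13)·1 = 1 ✓
b·c: (-345/52)·(-4/3) + (-2)·15/4 + (-11/13)·1 = 1/2 ✓
b·c²: (-345/52)·16/9 + (-2)·225/16 + (-11/13)·1 = -12719/312 ≠ 1/3 ⇒ order 2.
b·Ac: (-2)·(-1) + (-11/13)·(-3377/351) = 46273/4563 ≠ 1/6

2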